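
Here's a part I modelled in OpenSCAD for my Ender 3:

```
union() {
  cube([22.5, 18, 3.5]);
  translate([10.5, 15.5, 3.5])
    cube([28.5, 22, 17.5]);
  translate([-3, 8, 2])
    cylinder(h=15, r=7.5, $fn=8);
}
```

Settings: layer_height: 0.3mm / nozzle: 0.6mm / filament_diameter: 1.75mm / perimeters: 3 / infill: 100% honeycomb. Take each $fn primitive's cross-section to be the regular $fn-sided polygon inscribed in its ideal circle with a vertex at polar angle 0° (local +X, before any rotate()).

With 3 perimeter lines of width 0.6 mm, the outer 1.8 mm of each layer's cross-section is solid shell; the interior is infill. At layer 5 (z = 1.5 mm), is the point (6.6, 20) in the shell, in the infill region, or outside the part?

At z = 1.5 mm: the 22.5×18 cube contributes its full rectangle; the cube at (10.5, 15.5) is not intersected at this z (z outside [3.5, 21]); the cylinder at (-3, 8) does not reach this height (z outside [2, 17]); Merging all regions: only the 22.5×18 cube is present, so the union is just that shape — 1 connected region. Overall, the cross-section is a single solid region. The nearest boundary edge runs (22.50, 18.00)→(0.00, 18.00); distance from the point to it = 2.00 mm. The point is not inside any of the regions above, so it lies outside the cross-section (2.00 mm from the nearest boundary).

outside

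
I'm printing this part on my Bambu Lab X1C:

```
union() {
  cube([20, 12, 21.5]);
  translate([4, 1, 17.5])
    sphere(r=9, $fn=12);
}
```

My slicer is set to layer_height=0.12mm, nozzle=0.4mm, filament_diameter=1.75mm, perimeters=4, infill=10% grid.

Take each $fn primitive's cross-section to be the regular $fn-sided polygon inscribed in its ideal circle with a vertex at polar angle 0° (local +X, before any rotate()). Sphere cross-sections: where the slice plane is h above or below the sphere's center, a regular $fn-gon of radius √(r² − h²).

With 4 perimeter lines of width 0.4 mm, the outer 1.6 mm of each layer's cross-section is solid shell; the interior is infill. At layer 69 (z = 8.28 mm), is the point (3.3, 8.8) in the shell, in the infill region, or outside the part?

At z = 8.28 mm: the cube (footprint 20×12) is included at this height; the sphere at (4, 1) is absent (|z−center|=9.220 > r=9); Taking the union: only the 20×12 cube is present, so the union is just that shape — 1 connected region. Overall, the cross-section is a single solid region. The nearest boundary edge runs (20.00, 12.00)→(0.00, 12.00); distance from the point to it = 3.20 mm. The point is inside the cross-section and 3.20 mm from the nearest boundary — more than the 1.6 mm shell width (4 × 0.4), so it's in the infill interior.

infill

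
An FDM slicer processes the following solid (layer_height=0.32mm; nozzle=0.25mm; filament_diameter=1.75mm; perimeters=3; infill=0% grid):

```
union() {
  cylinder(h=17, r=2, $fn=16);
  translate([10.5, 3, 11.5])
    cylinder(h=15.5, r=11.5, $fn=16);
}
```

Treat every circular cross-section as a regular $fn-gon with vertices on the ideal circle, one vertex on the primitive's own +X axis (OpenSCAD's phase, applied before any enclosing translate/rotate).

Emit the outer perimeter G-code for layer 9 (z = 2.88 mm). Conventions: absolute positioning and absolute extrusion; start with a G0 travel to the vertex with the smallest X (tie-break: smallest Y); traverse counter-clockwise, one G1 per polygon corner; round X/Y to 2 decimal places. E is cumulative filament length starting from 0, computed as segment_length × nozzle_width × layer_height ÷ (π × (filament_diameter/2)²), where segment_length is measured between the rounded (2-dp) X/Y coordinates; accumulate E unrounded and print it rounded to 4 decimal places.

At z = 2.88 mm: the r=2 cylinder gives a regular 16-gon of circumradius 2 (constant along its height); the cylinder at (10.5, 3) does not reach this height (z outside [11.5, 27]); Combining (union): only the r=2 cylinder is present, so the union is just that shape — 1 connected region. The outline is a single polygon with 16 vertices. Extrusion per mm of travel: 0.25 × 0.32 / (π × 0.875²) = 0.033260. Accumulating E over each segment gives final E = 0.4154.

G0 X-2.00 Y0.00 Z2.88
G1 X-1.85 Y-0.77 E0.0261
G1 X-1.41 Y-1.41 E0.0519
G1 X-0.77 Y-1.85 E0.0778
G1 X0.00 Y-2.00 E0.1038
G1 X0.77 Y-1.85 E0.1299
G1 X1.41 Y-1.41 E0.1558
G1 X1.85 Y-0.77 E0.1816
G1 X2.00 Y0.00 E0.2077
G1 X1.85 Y0.77 E0.2338
G1 X1.41 Y1.41 E0.2596
G1 X0.77 Y1.85 E0.2854
G1 X0.00 Y2.00 E0.3115
G1 X-0.77 Y1.85 E0.3376
G1 X-1.41 Y1.41 E0.3635
G1 X-1.85 Y0.77 E0.3893
G1 X-2.00 Y0.00 E0.4154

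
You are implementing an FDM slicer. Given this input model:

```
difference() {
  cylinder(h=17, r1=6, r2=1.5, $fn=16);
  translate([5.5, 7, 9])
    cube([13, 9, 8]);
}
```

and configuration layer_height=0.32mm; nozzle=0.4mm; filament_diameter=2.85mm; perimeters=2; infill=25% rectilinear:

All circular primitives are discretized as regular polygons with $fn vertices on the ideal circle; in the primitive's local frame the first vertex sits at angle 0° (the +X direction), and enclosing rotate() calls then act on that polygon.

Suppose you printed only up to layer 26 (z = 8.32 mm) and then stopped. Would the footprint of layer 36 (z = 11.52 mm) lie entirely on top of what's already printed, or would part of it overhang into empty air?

Compare the two slices. At z = 8.32: the cone: at t=0.489 of its height the radius interpolates to r₁+(r₂−r₁)t = 3.798, giving a regular 16-gon of that circumradius (area = (16/2)·3.798²·sin(360°/16) = 44.15 mm²); the cube at (5.5, 7) is absent (z outside [9, 17]); After the difference (first − rest): none of the subtracted shapes is present at this height, so the cone is unchanged — area = 44.15 mm². At z = 11.52: the cone contributes a regular 16-gon of circumradius 2.951 (interpolated between r1=6 and r2=1.5 at t=0.678) (area = (16/2)·2.951²·sin(360°/16) = 26.65 mm²); the 13×9 cube at (5.5, 7) contributes its full rectangle (area 117.00 mm²); Subtracting the remaining from the first: starting from the cone (26.65 mm²), the 13×9 cube at (5.5, 7) misses the remaining region (no effect) — area = 26.65 mm². Checking containment: the cross-section at z = 11.52 is a subset of the cross-section at z = 8.32.

entirely on top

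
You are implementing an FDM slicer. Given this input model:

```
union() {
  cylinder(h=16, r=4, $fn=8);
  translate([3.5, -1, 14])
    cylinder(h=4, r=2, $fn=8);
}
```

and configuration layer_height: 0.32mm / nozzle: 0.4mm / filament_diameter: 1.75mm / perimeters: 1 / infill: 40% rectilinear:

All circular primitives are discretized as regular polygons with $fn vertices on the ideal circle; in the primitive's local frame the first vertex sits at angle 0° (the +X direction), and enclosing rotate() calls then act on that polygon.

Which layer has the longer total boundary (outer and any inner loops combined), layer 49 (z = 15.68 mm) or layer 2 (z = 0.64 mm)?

Layer 49 (z = 15.68): the r=4 cylinder gives a regular 8-gon of circumradius 4 (constant along its height) (perimeter = 2·8·4.000·sin(180°/8) = 24.49 mm); the cylinder at (3.5, -1): section is a regular 8-gon, circumradius r=2 (perimeter = 2·8·2.000·sin(180°/8) = 12.25 mm); Merging all regions: the regions partially overlap (shared area 5.68 mm²), so the edge portions inside another operand are dropped and the merged outline is re-measured after clipping — boundary = 27.19 mm. So its perimeter = 27.19 mm. Layer 2 (z = 0.64): the cylinder: section is a regular 8-gon, circumradius r=4 (perimeter = 2·8·4.000·sin(180°/8) = 24.49 mm); the cylinder at (3.5, -1) does not reach this height (z outside [14, 18]); Combining (union): only the r=4 cylinder is present, so the union is just that shape — boundary = 24.49 mm. So its perimeter = 24.49 mm. Layer 49 is larger (27.19 vs 24.49 mm).

layer 49 (z = 15.68 mm)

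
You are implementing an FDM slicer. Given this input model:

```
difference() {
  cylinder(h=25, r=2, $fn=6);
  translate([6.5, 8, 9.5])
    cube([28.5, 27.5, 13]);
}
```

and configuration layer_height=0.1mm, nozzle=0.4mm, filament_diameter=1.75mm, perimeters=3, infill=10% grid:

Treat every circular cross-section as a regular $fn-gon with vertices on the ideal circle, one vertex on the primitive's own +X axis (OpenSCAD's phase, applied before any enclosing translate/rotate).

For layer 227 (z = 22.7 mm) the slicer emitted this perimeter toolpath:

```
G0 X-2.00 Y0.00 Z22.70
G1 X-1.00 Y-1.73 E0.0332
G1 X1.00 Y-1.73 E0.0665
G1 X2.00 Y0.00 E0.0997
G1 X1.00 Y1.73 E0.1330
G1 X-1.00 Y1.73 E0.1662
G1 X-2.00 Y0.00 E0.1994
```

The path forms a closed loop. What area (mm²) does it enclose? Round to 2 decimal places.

10.38 mm²

Apply the shoelace formula to the sequence of (X, Y) vertices; enclosed area = 10.38 mm².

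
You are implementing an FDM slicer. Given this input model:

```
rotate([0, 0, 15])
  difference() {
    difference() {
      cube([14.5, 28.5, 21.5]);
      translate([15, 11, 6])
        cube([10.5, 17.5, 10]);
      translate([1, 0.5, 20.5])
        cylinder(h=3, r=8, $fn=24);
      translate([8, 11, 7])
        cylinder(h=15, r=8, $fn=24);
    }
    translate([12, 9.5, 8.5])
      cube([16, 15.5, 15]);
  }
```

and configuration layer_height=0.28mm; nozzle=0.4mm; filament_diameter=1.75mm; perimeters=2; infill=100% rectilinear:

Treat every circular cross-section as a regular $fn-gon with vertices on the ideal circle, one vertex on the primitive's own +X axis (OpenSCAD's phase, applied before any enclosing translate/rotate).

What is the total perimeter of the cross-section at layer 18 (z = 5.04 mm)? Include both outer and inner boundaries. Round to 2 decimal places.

At z = 5.04 mm: the 14.5×28.5 cube contributes its full rectangle (perimeter 86.00 mm); the cube at (15, 11) does not reach this height (z outside [6, 16]); the cylinder at (1, 0.5) is absent (z outside [20.5, 23.5]); the cylinder at (8, 11) is absent (z outside [7, 22]); After the difference (first − rest): none of the subtracted shapes is present at this height, so the 14.5×28.5 cube is unchanged — boundary = 86.00 mm; the cube at (12, 9.5) does not reach this height (z outside [8.5, 23.5]); Taking the first minus the rest: none of the subtracted shapes is present at this height, so that combined region is unchanged — boundary = 86.00 mm; (rotated 15° about Z; rotation is an isometry so areas/perimeters/island counts are preserved). Overall, the cross-section is a single solid region. Total boundary length (outer) = 86.00 mm.

86.00 mm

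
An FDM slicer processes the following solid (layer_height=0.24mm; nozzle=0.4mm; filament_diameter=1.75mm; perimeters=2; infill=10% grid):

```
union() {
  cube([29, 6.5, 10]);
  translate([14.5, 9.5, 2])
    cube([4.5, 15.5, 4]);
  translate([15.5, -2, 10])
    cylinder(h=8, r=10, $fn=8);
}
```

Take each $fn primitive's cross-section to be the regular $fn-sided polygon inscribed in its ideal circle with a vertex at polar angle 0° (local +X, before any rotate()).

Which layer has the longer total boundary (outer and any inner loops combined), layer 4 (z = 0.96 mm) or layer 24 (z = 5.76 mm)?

layer 24 (z = 5.76 mm)

Layer 4 (z = 0.96): the cube is present — its section is the full 29×6.5 rectangle (perimeter 71.00 mm); the cube at (14.5, 9.5) is not intersected at this z (z outside [2, 6]); the cylinder at (15.5, -2) does not reach this height (z outside [10, 18]); Combining (union): only the 29×6.5 cube is present, so the union is just that shape — boundary = 71.00 mm. So its perimeter = 71.00 mm. Layer 24 (z = 5.76): the cube (footprint 29×6.5) is included at this height (perimeter 71.00 mm); the cube at (14.5, 9.5) (footprint 4.5×15.5) is included at this height (perimeter 40.00 mm); the cylinder at (15.5, -2) is absent (z outside [10, 18]); Combining (union): the 2 present regions are separate (no shared area or edge), so areas and boundary lengths simply add and each stays a separate island — boundary = 111.00 mm. So its perimeter = 111.00 mm. Layer 24 is larger (111.00 vs 71.00 mm).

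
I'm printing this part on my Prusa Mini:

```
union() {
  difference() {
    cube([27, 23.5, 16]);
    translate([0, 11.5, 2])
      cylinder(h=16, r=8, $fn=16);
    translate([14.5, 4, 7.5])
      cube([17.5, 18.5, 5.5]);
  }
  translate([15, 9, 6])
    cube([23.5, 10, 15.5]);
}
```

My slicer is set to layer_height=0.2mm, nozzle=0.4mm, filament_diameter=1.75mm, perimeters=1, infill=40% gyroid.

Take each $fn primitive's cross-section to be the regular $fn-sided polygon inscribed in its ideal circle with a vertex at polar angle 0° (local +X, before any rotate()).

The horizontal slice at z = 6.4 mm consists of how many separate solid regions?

1

At z = 6.4 mm: the 27×23.5 cube contributes its full rectangle; the r=8 cylinder at (0, 11.5) gives a regular 16-gon of circumradius 8 (constant along its height); the cube at (14.5, 4) is absent (z outside [7.5, 13]); Subtracting the remaining from the first: starting from the 27×23.5 cube, the r=8 cylinder at (0, 11.5) partially overlaps it — only the 97.97 mm² overlap (of its 195.93 mm²) is removed, clipping the outline — 1 connected region; the cube at (15, 9) (footprint 23.5×10) is included at this height; Merging all regions: the regions partially overlap (shared area 120.00 mm²), so overlapping operands fuse into one piece — 1 connected region. The result has 1 disconnected region.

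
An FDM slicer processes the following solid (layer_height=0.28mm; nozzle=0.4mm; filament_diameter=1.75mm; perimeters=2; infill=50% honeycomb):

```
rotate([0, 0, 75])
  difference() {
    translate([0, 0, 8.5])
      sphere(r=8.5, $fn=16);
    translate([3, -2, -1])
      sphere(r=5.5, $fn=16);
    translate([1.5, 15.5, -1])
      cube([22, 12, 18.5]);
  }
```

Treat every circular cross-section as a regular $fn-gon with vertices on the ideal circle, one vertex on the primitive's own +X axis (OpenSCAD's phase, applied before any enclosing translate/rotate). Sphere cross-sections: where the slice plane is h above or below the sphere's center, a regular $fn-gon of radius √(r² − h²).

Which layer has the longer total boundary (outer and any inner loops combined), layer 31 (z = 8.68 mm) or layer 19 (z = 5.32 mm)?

Layer 31 (z = 8.68): the sphere: section is a regular 16-gon, circumradius = √(r²−h²) = √(8.5²−0.18²) = 8.498 (perimeter = 2·16·8.498·sin(180°/16) = 53.05 mm); the sphere at (3, -2) is absent (|z−center|=9.680 > r=5.5); the cube at (1.5, 15.5) (footprint 22×12) is included at this height (perimeter 68.00 mm); After the difference (first − rest): starting from the r=8.5 sphere, the 22×12 cube at (1.5, 15.5) misses the remaining region (no effect) — boundary = 53.05 mm; (rotated 75° about Z; rotation is an isometry so areas/perimeters/island counts are preserved). So its perimeter = 53.05 mm. Layer 19 (z = 5.32): the sphere: section is a regular 16-gon, circumradius = √(r²−h²) = √(8.5²−3.18²) = 7.883 (perimeter = 2·16·7.883·sin(180°/16) = 49.21 mm); the sphere at (3, -2) does not reach this height (|z−center|=6.320 > r=5.5); the cube at (1.5, 15.5) is present — its section is the full 22×12 rectangle (perimeter 68.00 mm); After the difference (first − rest): starting from the r=8.5 sphere, the 22×12 cube at (1.5, 15.5) misses the remaining region (no effect) — boundary = 49.21 mm; (rotated 75° about Z; rotation is an isometry so areas/perimeters/island counts are preserved). So its perimeter = 49.21 mm. Layer 31 is larger (53.05 vs 49.21 mm).

layer 31 (z = 8.68 mm)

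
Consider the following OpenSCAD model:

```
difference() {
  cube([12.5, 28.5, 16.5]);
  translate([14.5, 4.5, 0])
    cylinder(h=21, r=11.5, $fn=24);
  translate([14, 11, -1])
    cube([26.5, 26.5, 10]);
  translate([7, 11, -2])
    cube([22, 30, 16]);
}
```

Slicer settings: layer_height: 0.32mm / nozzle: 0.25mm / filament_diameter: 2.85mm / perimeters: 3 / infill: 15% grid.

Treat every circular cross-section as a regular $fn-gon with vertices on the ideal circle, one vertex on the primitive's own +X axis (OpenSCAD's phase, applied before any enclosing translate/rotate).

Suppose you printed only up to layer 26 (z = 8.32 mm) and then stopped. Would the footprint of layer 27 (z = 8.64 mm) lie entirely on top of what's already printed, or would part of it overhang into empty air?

entirely on top

Compare the two slices. At z = 8.32: the cube (footprint 12.5×28.5) is included at this height (area 356.25 mm²); the cylinder at (14.5, 4.5): section is a regular 24-gon, circumradius r=11.5 (area = (24/2)·11.500²·sin(360°/24) = 410.75 mm²); the cube at (14, 11) (footprint 26.5×26.5) is included at this height (area 702.25 mm²); the cube at (7, 11) (footprint 22×30) is included at this height (area 660.00 mm²); After the difference (first − rest): starting from the 12.5×28.5 cube (356.25 mm²), the r=11.5 cylinder at (14.5, 4.5) partially overlaps it — only the 121.04 mm² overlap (of its 410.75 mm²) is removed, clipping the outline; the 26.5×26.5 cube at (14, 11) misses the remaining region (no effect); the 22×30 cube at (7, 11) partially overlaps it — only the 75.62 mm² overlap (of its 660.00 mm²) is removed, clipping the outline — area = 159.59 mm². At z = 8.64: the cube (footprint 12.5×28.5) is included at this height (area 356.25 mm²); the r=11.5 cylinder at (14.5, 4.5) contributes a regular 24-gon of circumradius 11.5 (area = (24/2)·11.500²·sin(360°/24) = 410.75 mm²); the cube at (14, 11) (footprint 26.5×26.5) is included at this height (area 702.25 mm²); the cube at (7, 11) is present — its section is the full 22×30 rectangle (area 660.00 mm²); Subtracting the remaining from the first: starting from the 12.5×28.5 cube (356.25 mm²), the r=11.5 cylinder at (14.5, 4.5) partially overlaps it — only the 121.04 mm² overlap (of its 410.75 mm²) is removed, clipping the outline; the 26.5×26.5 cube at (14, 11) misses the remaining region (no effect); the 22×30 cube at (7, 11) partially overlaps it — only the 75.62 mm² overlap (of its 660.00 mm²) is removed, clipping the outline — area = 159.59 mm². Checking containment: the cross-section at z = 8.64 is a subset of the cross-section at z = 8.32.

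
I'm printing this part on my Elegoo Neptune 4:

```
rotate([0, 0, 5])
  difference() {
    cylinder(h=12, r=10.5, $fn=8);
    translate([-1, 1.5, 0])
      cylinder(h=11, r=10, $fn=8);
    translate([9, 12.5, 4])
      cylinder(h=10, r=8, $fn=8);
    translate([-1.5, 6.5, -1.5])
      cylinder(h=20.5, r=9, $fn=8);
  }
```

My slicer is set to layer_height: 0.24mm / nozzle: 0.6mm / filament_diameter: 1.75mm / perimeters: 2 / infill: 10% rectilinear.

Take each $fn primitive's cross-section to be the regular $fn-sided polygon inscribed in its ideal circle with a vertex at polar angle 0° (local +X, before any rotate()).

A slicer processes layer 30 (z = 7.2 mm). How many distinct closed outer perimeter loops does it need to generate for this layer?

1

At z = 7.2 mm: the r=10.5 cylinder contributes a regular 8-gon of circumradius 10.5; the r=10 cylinder at (-1, 1.5) gives a regular 8-gon of circumradius 10 (constant along its height); the r=8 cylinder at (9, 12.5) contributes a regular 8-gon of circumradius 8; the r=9 cylinder at (-1.5, 6.5) gives a regular 8-gon of circumradius 9 (constant along its height); Subtracting the remaining from the first: starting from the r=10.5 cylinder, the r=10 cylinder at (-1, 1.5) partially overlaps it — only the 260.61 mm² overlap (of its 282.84 mm²) is removed, clipping the outline; the r=8 cylinder at (9, 12.5) partially overlaps it — only the 2.41 mm² overlap (of its 181.02 mm²) is removed, clipping the outline; the r=9 cylinder at (-1.5, 6.5) misses the remaining region (no effect) — 1 connected region; (whole slice rotated 5° about Z — lengths, areas and connectivity unchanged). The result has 1 disconnected region.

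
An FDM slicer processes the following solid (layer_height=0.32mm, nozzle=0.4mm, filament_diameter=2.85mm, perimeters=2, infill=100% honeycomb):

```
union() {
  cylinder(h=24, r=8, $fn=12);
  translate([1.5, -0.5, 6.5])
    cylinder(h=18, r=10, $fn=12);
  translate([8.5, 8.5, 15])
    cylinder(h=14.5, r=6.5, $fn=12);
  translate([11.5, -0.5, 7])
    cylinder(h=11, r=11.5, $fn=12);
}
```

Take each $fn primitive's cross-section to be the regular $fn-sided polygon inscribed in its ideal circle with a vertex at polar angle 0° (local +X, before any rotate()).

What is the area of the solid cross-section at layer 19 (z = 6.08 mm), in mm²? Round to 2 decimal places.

At z = 6.08 mm: the cylinder: section is a regular 12-gon, circumradius r=8 (area = (12/2)·8.000²·sin(360°/12) = 192.00 mm²); the cylinder at (1.5, -0.5) is not intersected at this z (z outside [6.5, 24.5]); the cylinder at (8.5, 8.5) is absent (z outside [15, 29.5]); the cylinder at (11.5, -0.5) is absent (z outside [7, 18]); Taking the union: only the r=8 cylinder is present, so the union is just that shape — area = 192.00 mm². Overall, the cross-section is a single solid region. Net area = 192.00 mm².

192.00 mm²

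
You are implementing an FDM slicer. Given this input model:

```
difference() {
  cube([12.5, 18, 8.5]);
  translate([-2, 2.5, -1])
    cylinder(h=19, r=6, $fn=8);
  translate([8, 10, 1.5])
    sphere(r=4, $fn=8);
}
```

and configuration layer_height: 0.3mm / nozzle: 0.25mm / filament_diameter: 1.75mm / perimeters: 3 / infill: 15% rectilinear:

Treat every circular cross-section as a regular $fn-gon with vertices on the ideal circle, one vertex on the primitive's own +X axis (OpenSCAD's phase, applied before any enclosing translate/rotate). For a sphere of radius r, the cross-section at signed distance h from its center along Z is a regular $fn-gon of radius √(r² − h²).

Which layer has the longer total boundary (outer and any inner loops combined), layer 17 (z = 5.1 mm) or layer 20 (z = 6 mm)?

Layer 17 (z = 5.1): the 12.5×18 cube contributes its full rectangle (perimeter 61.00 mm); the r=6 cylinder at (-2, 2.5) gives a regular 8-gon of circumradius 6 (constant along its height) (perimeter = 2·8·6.000·sin(180°/8) = 36.74 mm); the r=4 sphere at (8, 10) slices to a regular 8-gon of circumradius 1.744 (√(r²−h²) with h=3.6 from center) (perimeter = 2·8·1.744·sin(180°/8) = 10.68 mm); Subtracting the remaining from the first: starting from the 12.5×18 cube, the r=6 cylinder at (-2, 2.5) partially overlaps it — only the 22.99 mm² overlap (of its 101.82 mm²) is removed, clipping the outline; the r=4 sphere at (8, 10) lies wholly inside it (removes its full 8.60 mm² and its 10.68 mm outline becomes a hole wall) — boundary (outer + 1 inner loop) = 70.77 mm. So its perimeter = 70.77 mm. Layer 20 (z = 6): the cube is present — its section is the full 12.5×18 rectangle (perimeter 61.00 mm); the r=6 cylinder at (-2, 2.5) gives a regular 8-gon of circumradius 6 (constant along its height) (perimeter = 2·8·6.000·sin(180°/8) = 36.74 mm); the sphere at (8, 10) does not reach this height (|z−center|=4.500 > r=4); Taking the first minus the rest: starting from the 12.5×18 cube, the r=6 cylinder at (-2, 2.5) partially overlaps it — only the 22.99 mm² overlap (of its 101.82 mm²) is removed, clipping the outline — boundary = 60.09 mm. So its perimeter = 60.09 mm. Layer 17 is larger (70.77 vs 60.09 mm).

layer 17 (z = 5.1 mm)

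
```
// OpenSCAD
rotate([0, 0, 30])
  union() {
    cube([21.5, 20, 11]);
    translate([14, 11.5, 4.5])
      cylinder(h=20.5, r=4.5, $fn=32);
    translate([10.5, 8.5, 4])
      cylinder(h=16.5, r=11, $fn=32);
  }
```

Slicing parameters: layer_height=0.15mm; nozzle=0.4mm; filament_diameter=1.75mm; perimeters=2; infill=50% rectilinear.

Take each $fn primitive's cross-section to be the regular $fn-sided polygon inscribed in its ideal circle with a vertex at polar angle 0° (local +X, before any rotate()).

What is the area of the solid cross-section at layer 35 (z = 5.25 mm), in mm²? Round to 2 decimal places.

At z = 5.25 mm: the cube is present — its section is the full 21.5×20 rectangle (area 430.00 mm²); the cylinder at (14, 11.5): section is a regular 32-gon, circumradius r=4.5 (area = (32/2)·4.500²·sin(360°/32) = 63.21 mm²); the cylinder at (10.5, 8.5): section is a regular 32-gon, circumradius r=11 (area = (32/2)·11.000²·sin(360°/32) = 377.69 mm²); Taking the union: the regions partially overlap — summed areas 870.90 mm² minus the doubly-counted overlap 415.61 mm² gives 455.30 mm² — area = 455.30 mm²; (whole slice rotated 30° about Z — lengths, areas and connectivity unchanged). Overall, the cross-section is a single solid region. Net area = 455.30 mm².

455.30 mm²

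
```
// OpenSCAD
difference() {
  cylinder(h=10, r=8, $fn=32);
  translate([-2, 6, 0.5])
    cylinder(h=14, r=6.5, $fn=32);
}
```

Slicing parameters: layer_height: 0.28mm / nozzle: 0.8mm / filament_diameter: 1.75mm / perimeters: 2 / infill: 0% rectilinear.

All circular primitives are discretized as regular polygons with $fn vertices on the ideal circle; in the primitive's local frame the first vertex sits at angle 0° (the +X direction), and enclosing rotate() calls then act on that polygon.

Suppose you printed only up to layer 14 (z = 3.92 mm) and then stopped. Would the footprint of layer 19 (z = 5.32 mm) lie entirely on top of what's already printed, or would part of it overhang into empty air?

entirely on top

Compare the two slices. At z = 3.92: the cylinder: section is a regular 32-gon, circumradius r=8 (area = (32/2)·8.000²·sin(360°/32) = 199.77 mm²); the r=6.5 cylinder at (-2, 6) contributes a regular 32-gon of circumradius 6.5 (area = (32/2)·6.500²·sin(360°/32) = 131.88 mm²); Taking the first minus the rest: starting from the r=8 cylinder (199.77 mm²), the r=6.5 cylinder at (-2, 6) partially overlaps it — only the 74.62 mm² overlap (of its 131.88 mm²) is removed, clipping the outline — area = 125.16 mm². At z = 5.32: the cylinder: section is a regular 32-gon, circumradius r=8 (area = (32/2)·8.000²·sin(360°/32) = 199.77 mm²); the cylinder at (-2, 6): section is a regular 32-gon, circumradius r=6.5 (area = (32/2)·6.500²·sin(360°/32) = 131.88 mm²); After the difference (first − rest): starting from the r=8 cylinder (199.77 mm²), the r=6.5 cylinder at (-2, 6) partially overlaps it — only the 74.62 mm² overlap (of its 131.88 mm²) is removed, clipping the outline — area = 125.16 mm². Checking containment: the cross-section at z = 5.32 is a subset of the cross-section at z = 3.92.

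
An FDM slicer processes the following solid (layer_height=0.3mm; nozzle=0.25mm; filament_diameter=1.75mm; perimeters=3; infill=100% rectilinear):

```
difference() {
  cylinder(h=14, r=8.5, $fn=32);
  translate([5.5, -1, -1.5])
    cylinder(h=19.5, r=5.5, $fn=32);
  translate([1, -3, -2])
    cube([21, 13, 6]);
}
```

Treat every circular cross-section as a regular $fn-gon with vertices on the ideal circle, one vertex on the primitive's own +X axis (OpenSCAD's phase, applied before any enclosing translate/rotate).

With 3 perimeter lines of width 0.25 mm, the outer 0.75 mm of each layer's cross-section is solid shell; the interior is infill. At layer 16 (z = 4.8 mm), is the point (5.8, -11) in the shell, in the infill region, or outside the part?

outside

At z = 4.8 mm: the r=8.5 cylinder gives a regular 32-gon of circumradius 8.5 (constant along its height); the r=5.5 cylinder at (5.5, -1) gives a regular 32-gon of circumradius 5.5 (constant along its height); the cube at (1, -3) is not intersected at this z (z outside [-2, 4]); After the difference (first − rest): starting from the r=8.5 cylinder, the r=5.5 cylinder at (5.5, -1) partially overlaps it — only the 71.80 mm² overlap (of its 94.42 mm²) is removed, clipping the outline — 1 connected region. Overall, the cross-section is a single solid region. The nearest boundary edge runs (4.72, -7.07)→(3.25, -7.85); distance from the point to it = 3.98 mm. The point is not inside any of the regions above, so it lies outside the cross-section (3.98 mm from the nearest boundary).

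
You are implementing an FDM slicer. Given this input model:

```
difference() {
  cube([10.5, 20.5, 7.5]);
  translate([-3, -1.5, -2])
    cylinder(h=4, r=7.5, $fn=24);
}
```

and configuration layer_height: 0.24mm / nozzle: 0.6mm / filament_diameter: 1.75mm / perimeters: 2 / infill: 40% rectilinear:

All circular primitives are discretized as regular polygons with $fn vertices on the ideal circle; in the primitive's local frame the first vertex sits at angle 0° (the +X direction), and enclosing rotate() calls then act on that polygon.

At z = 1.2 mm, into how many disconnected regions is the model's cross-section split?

1

At z = 1.2 mm: the cube (footprint 10.5×20.5) is included at this height; the r=7.5 cylinder at (-3, -1.5) contributes a regular 24-gon of circumradius 7.5; Subtracting the remaining from the first: starting from the 10.5×20.5 cube, the r=7.5 cylinder at (-3, -1.5) partially overlaps it — only the 15.32 mm² overlap (of its 174.70 mm²) is removed, clipping the outline — 1 connected region. The result has 1 disconnected region.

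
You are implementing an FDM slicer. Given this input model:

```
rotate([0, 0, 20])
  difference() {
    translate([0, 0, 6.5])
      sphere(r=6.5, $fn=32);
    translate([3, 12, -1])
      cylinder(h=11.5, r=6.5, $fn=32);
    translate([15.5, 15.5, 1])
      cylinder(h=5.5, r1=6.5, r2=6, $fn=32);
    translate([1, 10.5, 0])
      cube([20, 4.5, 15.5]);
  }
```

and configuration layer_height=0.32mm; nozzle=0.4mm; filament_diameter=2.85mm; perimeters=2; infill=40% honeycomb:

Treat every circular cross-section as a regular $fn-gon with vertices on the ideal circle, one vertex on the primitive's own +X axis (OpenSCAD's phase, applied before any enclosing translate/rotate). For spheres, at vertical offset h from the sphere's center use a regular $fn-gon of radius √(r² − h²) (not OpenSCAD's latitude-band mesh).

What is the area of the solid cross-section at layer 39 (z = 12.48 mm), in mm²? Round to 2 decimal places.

At z = 12.48 mm: the r=6.5 sphere slices to a regular 32-gon of circumradius 2.547 (√(r²−h²) with h=5.98 from center) (area = (32/2)·2.547²·sin(360°/32) = 20.26 mm²); the cylinder at (3, 12) is absent (z outside [-1, 10.5]); the cone at (15.5, 15.5) is absent (z outside [1, 6.5]); the 20×4.5 cube at (1, 10.5) contributes its full rectangle (area 90.00 mm²); After the difference (first − rest): starting from the r=6.5 sphere (20.26 mm²), the 20×4.5 cube at (1, 10.5) misses the remaining region (no effect) — area = 20.26 mm²; (rotated 20° about Z; rotation is an isometry so areas/perimeters/island counts are preserved). Overall, the cross-section is a single solid region. Net area = 20.26 mm².

20.26 mm²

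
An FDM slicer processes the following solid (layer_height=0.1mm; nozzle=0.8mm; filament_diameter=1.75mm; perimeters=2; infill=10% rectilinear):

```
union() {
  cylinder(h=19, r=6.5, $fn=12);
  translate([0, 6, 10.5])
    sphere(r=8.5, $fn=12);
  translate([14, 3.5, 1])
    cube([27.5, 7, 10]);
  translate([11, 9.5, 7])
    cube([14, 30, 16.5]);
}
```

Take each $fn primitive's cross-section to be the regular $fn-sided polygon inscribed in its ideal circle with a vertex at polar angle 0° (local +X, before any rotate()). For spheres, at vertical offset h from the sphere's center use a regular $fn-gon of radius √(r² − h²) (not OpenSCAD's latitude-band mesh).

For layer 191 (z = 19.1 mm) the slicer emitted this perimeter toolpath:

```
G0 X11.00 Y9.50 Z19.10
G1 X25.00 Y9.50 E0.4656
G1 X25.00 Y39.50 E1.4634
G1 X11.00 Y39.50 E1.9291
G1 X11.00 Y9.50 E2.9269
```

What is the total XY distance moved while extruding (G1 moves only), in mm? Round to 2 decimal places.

Sum the Euclidean lengths of each G1 segment: total = 88.00 mm.

88.00 mm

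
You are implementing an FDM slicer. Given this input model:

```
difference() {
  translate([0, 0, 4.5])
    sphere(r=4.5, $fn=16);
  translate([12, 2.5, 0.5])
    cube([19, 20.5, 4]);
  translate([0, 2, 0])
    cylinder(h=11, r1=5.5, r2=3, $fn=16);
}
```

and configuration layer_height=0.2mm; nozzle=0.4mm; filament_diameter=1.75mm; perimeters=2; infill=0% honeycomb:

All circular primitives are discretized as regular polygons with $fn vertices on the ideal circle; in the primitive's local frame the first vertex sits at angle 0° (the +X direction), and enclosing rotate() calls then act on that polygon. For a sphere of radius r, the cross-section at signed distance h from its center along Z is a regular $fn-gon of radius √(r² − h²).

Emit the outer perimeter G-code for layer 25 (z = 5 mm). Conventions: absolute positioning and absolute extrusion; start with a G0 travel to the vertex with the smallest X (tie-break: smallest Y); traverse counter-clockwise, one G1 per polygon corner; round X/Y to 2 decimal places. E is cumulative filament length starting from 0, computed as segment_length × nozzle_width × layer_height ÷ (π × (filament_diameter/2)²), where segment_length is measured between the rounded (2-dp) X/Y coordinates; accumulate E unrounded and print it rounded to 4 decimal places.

At z = 5 mm: the r=4.5 sphere contributes a regular 16-gon of circumradius √(4.5²−0.5²) = 4.472; the cube at (12, 2.5) is not intersected at this z (z outside [0.5, 4.5]); the cone at (0, 2): at t=0.455 of its height the radius interpolates to r₁+(r₂−r₁)t = 4.364, giving a regular 16-gon of that circumradius; Taking the first minus the rest: starting from the r=4.5 sphere, the cone at (0, 2) partially overlaps it — only the 42.46 mm² overlap (of its 58.29 mm²) is removed, clipping the outline — 1 connected region. The outline is a single polygon with 18 vertices. Extrusion per mm of travel: 0.4 × 0.2 / (π × 0.875²) = 0.033260. Accumulating E over each segment gives final E = 0.9537.

G0 X-4.47 Y0.00 Z5.00
G1 X-4.13 Y-1.71 E0.0580
G1 X-3.16 Y-3.16 E0.1160
G1 X-1.71 Y-4.13 E0.1740
G1 X0.00 Y-4.47 E0.2320
G1 X1.71 Y-4.13 E0.2900
G1 X3.16 Y-3.16 E0.3480
G1 X4.13 Y-1.71 E0.4061
G1 X4.47 Y0.00 E0.4640
G1 X4.22 Y1.27 E0.5071
G1 X4.03 Y0.33 E0.5390
G1 X3.09 Y-1.09 E0.5956
G1 X1.67 Y-2.03 E0.6523
G1 X0.00 Y-2.36 E0.7089
G1 X-1.67 Y-2.03 E0.7655
G1 X-3.09 Y-1.09 E0.8222
G1 X-4.03 Y0.33 E0.8788
G1 X-4.22 Y1.27 E0.9107
G1 X-4.47 Y0.00 E0.9537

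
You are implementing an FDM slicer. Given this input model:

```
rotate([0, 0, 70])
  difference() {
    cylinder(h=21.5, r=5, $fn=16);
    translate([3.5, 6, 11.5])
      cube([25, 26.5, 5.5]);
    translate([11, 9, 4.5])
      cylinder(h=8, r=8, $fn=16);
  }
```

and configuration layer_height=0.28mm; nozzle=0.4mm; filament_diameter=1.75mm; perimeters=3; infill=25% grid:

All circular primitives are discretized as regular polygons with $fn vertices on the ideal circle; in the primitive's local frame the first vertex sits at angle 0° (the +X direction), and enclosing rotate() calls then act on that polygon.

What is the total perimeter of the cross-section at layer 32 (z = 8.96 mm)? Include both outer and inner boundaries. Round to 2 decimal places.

31.21 mm

At z = 8.96 mm: the r=5 cylinder contributes a regular 16-gon of circumradius 5 (perimeter = 2·16·5.000·sin(180°/16) = 31.21 mm); the cube at (3.5, 6) is absent (z outside [11.5, 17]); the r=8 cylinder at (11, 9) contributes a regular 16-gon of circumradius 8 (perimeter = 2·16·8.000·sin(180°/16) = 49.94 mm); After the difference (first − rest): starting from the r=5 cylinder, the r=8 cylinder at (11, 9) misses the remaining region (no effect) — boundary = 31.21 mm; (rotated 70° about Z; rotation is an isometry so areas/perimeters/island counts are preserved). Overall, the cross-section is a single solid region. Total boundary length (outer) = 31.21 mm.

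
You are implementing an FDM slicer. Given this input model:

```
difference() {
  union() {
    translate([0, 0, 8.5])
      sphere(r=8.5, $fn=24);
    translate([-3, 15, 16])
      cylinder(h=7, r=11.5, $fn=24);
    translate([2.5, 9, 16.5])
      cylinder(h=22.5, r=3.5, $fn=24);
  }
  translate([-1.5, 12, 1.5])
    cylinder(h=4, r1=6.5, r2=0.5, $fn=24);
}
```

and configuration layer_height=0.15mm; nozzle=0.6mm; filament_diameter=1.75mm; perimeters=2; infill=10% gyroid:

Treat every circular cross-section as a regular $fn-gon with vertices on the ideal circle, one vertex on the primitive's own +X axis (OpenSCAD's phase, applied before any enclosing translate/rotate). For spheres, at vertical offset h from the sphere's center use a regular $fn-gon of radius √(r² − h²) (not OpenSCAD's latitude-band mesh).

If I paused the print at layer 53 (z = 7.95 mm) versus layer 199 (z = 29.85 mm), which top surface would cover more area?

Layer 53 (z = 7.95): the r=8.5 sphere contributes a regular 24-gon of circumradius √(8.5²−0.55²) = 8.482 (area = (24/2)·8.482²·sin(360°/24) = 223.46 mm²); the cylinder at (-3, 15) is absent (z outside [16, 23]); the cylinder at (2.5, 9) is absent (z outside [16.5, 39]); Merging all regions: only the r=8.5 sphere is present, so the union is just that shape — area = 223.46 mm²; the cone at (-1.5, 12) is absent (z outside [1.5, 5.5]); Taking the first minus the rest: none of the subtracted shapes is present at this height, so that combined region is unchanged — area = 223.46 mm². So its area = 223.46 mm². Layer 199 (z = 29.85): the sphere is not intersected at this z (|z−center|=21.350 > r=8.5); the cylinder at (-3, 15) is absent (z outside [16, 23]); the r=3.5 cylinder at (2.5, 9) gives a regular 24-gon of circumradius 3.5 (constant along its height) (area = (24/2)·3.500²·sin(360°/24) = 38.05 mm²); Taking the union: only the r=3.5 cylinder at (2.5, 9) is present, so the union is just that shape — area = 38.05 mm²; the cone at (-1.5, 12) is absent (z outside [1.5, 5.5]); Subtracting the remaining from the first: none of the subtracted shapes is present at this height, so the result so far is unchanged — area = 38.05 mm². So its area = 38.05 mm². Layer 53 is larger (223.46 vs 38.05 mm²).

layer 53 (z = 7.95 mm)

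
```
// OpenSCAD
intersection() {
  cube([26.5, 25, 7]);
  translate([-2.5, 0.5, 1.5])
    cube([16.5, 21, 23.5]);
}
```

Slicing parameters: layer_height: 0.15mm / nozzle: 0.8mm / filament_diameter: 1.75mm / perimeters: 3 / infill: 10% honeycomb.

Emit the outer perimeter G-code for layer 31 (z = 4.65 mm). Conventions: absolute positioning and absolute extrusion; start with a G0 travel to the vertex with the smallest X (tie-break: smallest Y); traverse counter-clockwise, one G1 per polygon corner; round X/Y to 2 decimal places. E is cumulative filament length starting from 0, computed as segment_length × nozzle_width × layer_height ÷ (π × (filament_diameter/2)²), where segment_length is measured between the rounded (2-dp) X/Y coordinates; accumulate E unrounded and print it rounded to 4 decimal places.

G0 X0.00 Y0.50 Z4.65
G1 X14.00 Y0.50 E0.6985
G1 X14.00 Y21.50 E1.7462
G1 X0.00 Y21.50 E2.4446
G1 X0.00 Y0.50 E3.4923

At z = 4.65 mm: the 26.5×25 cube contributes its full rectangle; the 16.5×21 cube at (-2.5, 0.5) contributes its full rectangle; After intersecting: the 16.5×21 cube at (-2.5, 0.5) partially overlaps the 26.5×25 cube; clipping to the common part keeps 294.00 mm² — 1 connected region. The outline is a single polygon with 4 vertices. Extrusion per mm of travel: 0.8 × 0.15 / (π × 0.875²) = 0.049890. Accumulating E over each segment gives final E = 3.4923.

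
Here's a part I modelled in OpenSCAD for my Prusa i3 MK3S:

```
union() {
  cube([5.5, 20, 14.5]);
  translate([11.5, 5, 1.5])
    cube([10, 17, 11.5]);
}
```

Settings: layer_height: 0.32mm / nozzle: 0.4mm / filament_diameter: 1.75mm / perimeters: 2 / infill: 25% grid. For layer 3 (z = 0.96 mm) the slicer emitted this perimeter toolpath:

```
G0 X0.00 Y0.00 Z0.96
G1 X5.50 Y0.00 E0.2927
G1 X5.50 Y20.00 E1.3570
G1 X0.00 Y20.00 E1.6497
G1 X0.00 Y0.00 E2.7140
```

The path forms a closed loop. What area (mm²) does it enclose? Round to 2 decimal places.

Apply the shoelace formula to the sequence of (X, Y) vertices; enclosed area = 110.00 mm².

110.00 mm²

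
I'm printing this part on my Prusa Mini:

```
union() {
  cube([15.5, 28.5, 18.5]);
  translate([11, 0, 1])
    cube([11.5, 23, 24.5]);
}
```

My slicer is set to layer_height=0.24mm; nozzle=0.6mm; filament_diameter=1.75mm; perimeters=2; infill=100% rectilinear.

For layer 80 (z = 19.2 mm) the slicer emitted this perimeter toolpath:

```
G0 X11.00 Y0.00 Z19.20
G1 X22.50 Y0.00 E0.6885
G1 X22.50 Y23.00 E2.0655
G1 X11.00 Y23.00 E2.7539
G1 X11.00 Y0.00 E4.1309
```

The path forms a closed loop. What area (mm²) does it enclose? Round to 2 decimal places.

264.50 mm²

Apply the shoelace formula to the sequence of (X, Y) vertices; enclosed area = 264.50 mm².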